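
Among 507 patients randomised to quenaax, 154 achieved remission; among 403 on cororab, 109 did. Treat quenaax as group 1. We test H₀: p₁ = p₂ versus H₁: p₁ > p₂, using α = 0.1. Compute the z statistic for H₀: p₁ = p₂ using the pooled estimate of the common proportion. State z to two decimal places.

p̂₁ = 154/507 = 0.3037, p̂₂ = 109/403 = 0.2705.
Pooled p̂ = (154+109)/(507+403) = 263/910 = 0.2890.
SE = √(0.205484 × 0.00445378) = 0.0303.
z = (0.3037 − 0.2705)/0.0303 = 0.0332/0.0303 = 1.10.
p-value = P(Z > 1.100) ≈ 0.1357; since p > α = 0.1, fail to reject H₀.

z = 1.10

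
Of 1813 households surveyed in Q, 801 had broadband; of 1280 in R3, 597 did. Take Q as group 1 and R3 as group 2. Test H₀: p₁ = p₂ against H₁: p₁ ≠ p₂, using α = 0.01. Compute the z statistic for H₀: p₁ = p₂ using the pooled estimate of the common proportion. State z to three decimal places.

p̂₁ = 801/1813 ≈ 0.44181, p̂₂ = 597/1280 ≈ 0.46641.
Pooled p̂ = (801+597)/(1813+1280) = 1398/3093 = 0.45199.
SE = √(p̂(1−p̂)(1/n₁+1/n₂)) = √(0.45199·0.54801·0.00133282) = √(0.000330133) = 0.01817.
z = (0.44181 − 0.46641)/0.01817 = -0.02460/0.01817 = -1.354.
Two-sided p-value ≈ 2·Φ(−1.354) = 0.1758. With α = 0.01, fail to reject H₀.

z = -1.354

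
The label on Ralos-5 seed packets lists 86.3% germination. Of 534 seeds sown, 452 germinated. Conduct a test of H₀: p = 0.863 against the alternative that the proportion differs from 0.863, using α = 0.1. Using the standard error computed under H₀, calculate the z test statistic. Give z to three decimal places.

z = -1.113

p̂ = 452/534 = 0.84644.
Under H₀, SE = √(0.863·0.137/534) = √(0.000221406) = 0.01488.
z = (0.84644 − 0.863)/0.01488 = -0.01656/0.01488 = -1.113.
Two-sided p-value ≈ 2·Φ(−1.113) = 0.2658, so at α = 0.1 we fail to reject H₀.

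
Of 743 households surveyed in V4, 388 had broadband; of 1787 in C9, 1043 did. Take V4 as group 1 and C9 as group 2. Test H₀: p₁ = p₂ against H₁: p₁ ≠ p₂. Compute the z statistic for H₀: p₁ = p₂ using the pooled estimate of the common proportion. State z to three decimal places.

z = -2.840

p̂₁ = 388/743 = 0.52221, p̂₂ = 1043/1787 = 0.58366.
Pooled p̂ = (388+1043)/(743+1787) = 1431/2530 = 0.56561.
SE = √(0.245695 × 0.00190549) = 0.02164.
z = (0.52221 − 0.58366)/0.02164 = -0.06145/0.02164 = -2.840.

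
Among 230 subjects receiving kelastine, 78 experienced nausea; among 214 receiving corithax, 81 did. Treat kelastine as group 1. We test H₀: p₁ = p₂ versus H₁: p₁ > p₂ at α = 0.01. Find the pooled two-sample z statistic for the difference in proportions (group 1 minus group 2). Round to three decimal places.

z = -0.865

p̂₁ = 78/230 = 0.33913, p̂₂ = 81/214 = 0.37850.
Pooled p̂ = (78+81)/(230+214) = 159/444 = 0.35811.
SE = √(0.229867 × 0.00902072) = 0.04554.
z = (0.33913 − 0.37850)/0.04554 = -0.03937/0.04554 = -0.865.
p-value = P(Z > -0.865) ≈ 0.8064; since p > α = 0.01, fail to reject H₀.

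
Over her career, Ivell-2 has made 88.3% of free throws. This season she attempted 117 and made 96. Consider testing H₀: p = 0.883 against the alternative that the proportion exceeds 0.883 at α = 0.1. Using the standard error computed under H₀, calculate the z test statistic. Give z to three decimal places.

p̂ = 96/117 = 0.82051.
Standard error under H₀: √(0.883×0.117/117) = 0.02972.
z = (0.82051 − 0.883)/0.02972 = -0.06249/0.02972 = -2.103.
p-value = P(Z > -2.103) ≈ 0.9823; since p > α = 0.1, fail to reject H₀.

z = -2.103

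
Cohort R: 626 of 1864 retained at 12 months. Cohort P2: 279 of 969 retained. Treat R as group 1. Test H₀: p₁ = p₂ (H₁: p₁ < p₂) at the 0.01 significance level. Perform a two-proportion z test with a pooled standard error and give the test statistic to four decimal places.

z = 2.5946

p̂₁ = 626/1864 = 0.335837, p̂₂ = 279/969 = 0.287926.
Pooled p̂ = (626+279)/(1864+969) = 905/2833 = 0.319449.
SE = √(p̂(1−p̂)(1/n₁+1/n₂)) = √(0.319449·0.680551·0.00156847) = √(0.000340988) = 0.018466.
z = (0.335837 − 0.287926)/0.018466 = 0.047911/0.018466 = 2.5946.
p-value = P(Z < 2.595) ≈ 0.9953. With α = 0.01, fail to reject H₀.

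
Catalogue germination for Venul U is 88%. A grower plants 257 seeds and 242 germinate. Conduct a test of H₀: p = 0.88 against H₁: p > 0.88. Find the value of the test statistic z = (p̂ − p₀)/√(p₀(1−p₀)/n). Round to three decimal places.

p̂ = 242/257 ≈ 0.941634.
Under H₀, SE = √(0.88·0.12/257) = √(0.000410895) = 0.020271.
z = (0.941634 − 0.88)/0.020271 = 0.061634/0.020271 = 3.041.
p-value = P(Z > 3.041) ≈ 0.0012.

z = 3.041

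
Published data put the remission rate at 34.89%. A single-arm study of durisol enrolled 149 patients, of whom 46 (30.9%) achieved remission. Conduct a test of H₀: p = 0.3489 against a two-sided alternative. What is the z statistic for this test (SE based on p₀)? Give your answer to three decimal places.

p̂ = 46/149 ≈ 0.30872.
Under H₀, SE = √(0.3489·0.6511/149) = √(0.00152462) = 0.03905.
z = (0.30872 − 0.3489)/0.03905 = -0.04018/0.03905 = -1.029.
Two-sided p-value ≈ 2·Φ(−1.029) = 0.3035.

z = -1.029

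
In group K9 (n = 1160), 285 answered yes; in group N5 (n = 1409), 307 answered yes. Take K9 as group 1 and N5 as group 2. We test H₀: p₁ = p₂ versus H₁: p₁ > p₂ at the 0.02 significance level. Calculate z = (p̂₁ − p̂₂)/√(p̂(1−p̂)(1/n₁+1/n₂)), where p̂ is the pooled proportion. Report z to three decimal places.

p̂₁ = 285/1160 ≈ 0.24569, p̂₂ = 307/1409 ≈ 0.21789.
Pooled p̂ = (285+307)/(1160+1409) = 592/2569 = 0.23044.
SE = √(0.177337 × 0.00157179) = 0.01670.
z = (0.24569 − 0.21789)/0.01670 = 0.02780/0.01670 = 1.665.
p-value = P(Z > 1.665) ≈ 0.0479. With α = 0.02, fail to reject H₀.

z = 1.665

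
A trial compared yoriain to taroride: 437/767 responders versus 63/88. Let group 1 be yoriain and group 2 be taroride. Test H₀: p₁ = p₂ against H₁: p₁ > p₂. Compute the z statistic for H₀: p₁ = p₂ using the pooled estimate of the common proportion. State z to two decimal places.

p̂₁ = 437/767 ≈ 0.56975, p̂₂ = 63/88 ≈ 0.71591.
Pooled p̂ = (437+63)/(767+88) = 500/855 = 0.58480.
SE = √(p̂(1−p̂)(1/n₁+1/n₂)) = √(0.58480·0.41520·0.0126674) = √(0.00307577) = 0.05546.
z = (0.56975 − 0.71591)/0.05546 = -0.14616/0.05546 = -2.64.
p-value = P(Z > -2.635) ≈ 0.9958.

z = -2.64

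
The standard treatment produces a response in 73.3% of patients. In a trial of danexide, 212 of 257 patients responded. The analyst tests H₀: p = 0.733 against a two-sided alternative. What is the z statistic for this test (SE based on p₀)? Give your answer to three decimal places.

z = 3.330

p̂ = 212/257 ≈ 0.82490.
Under H₀, SE = √(0.733·0.267/257) = √(0.000761521) = 0.02760.
z = (0.82490 − 0.733)/0.02760 = 0.09190/0.02760 = 3.330.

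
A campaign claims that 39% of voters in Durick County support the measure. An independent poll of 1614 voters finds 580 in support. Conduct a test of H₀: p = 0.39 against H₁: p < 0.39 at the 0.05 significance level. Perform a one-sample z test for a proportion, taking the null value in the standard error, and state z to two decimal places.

p̂ = 580/1614 = 0.35936.
SE = √(p₀(1−p₀)/n) = √(0.2379/1614) = 0.01214.
z = (0.35936 − 0.39)/0.01214 = -0.03064/0.01214 = -2.52.
p-value = P(Z < -2.524) ≈ 0.0058. With α = 0.05, reject H₀.

z = -2.52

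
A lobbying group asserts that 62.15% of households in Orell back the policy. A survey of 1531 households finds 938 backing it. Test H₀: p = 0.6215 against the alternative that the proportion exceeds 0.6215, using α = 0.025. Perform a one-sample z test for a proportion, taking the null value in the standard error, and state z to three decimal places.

p̂ = 938/1531 ≈ 0.61267.
SE = √(p₀(1−p₀)/n) = √(0.23524/1531) = 0.01240.
z = (0.61267 − 0.6215)/0.01240 = -0.00883/0.01240 = -0.712.
p-value = P(Z > -0.712) ≈ 0.7618, so at α = 0.025 we fail to reject H₀.

z = -0.712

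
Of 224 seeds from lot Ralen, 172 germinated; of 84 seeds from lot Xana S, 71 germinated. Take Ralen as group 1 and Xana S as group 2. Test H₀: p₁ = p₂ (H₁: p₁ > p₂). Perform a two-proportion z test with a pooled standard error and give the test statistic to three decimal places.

p̂₁ = 172/224 = 0.76786, p̂₂ = 71/84 = 0.84524.
Pooled p̂ = (172+71)/(224+84) = 243/308 = 0.78896.
SE = √(p̂(1−p̂)(1/n₁+1/n₂)) = √(0.78896·0.21104·0.016369) = √(0.00272547) = 0.05221.
z = (0.76786 − 0.84524)/0.05221 = -0.07738/0.05221 = -1.482.

z = -1.482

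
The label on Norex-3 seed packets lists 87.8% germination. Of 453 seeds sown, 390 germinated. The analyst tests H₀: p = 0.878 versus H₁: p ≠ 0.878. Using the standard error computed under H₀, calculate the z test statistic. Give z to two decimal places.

z = -1.11

p̂ = 390/453 ≈ 0.8609.
Under H₀, SE = √(0.878·0.122/453) = √(0.000236459) = 0.0154.
z = (0.8609 − 0.878)/0.0154 = -0.0171/0.0154 = -1.11.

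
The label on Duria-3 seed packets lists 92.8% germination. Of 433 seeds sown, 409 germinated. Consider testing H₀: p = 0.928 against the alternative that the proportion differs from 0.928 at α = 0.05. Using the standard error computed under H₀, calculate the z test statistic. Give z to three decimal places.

p̂ = 409/433 = 0.94457.
Standard error under H₀: √(0.928×0.072/433) = 0.01242.
z = (0.94457 − 0.928)/0.01242 = 0.01657/0.01242 = 1.334.
p-value = 2·P(Z > 1.334) ≈ 0.1822; since p > α = 0.05, fail to reject H₀.

z = 1.334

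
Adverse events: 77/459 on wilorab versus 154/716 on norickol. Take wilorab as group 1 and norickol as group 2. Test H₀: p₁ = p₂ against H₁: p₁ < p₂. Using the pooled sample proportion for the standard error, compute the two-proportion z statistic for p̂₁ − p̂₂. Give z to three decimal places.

p̂₁ = 77/459 ≈ 0.16776, p̂₂ = 154/716 ≈ 0.21508.
Pooled p̂ = (77+154)/(459+716) = 231/1175 = 0.19660.
SE = √(p̂(1−p̂)(1/n₁+1/n₂)) = √(0.19660·0.80340·0.0035753) = √(0.000564703) = 0.02376.
z = (0.16776 − 0.21508)/0.02376 = -0.04732/0.02376 = -1.992.

z = -1.992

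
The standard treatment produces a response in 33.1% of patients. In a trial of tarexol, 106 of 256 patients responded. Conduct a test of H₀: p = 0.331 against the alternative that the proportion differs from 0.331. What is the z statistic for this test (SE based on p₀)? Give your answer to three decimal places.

z = 2.824

p̂ = 106/256 ≈ 0.41406.
Standard error under H₀: √(0.331×0.669/256) = 0.02941.
z = (0.41406 − 0.331)/0.02941 = 0.08306/0.02941 = 2.824.
p-value = 2·P(Z > 2.824) ≈ 0.0047.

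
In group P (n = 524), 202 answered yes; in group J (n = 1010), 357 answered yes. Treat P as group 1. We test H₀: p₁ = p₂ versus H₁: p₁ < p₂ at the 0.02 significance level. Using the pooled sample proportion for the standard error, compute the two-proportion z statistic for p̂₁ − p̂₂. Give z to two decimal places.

p̂₁ = 202/524 ≈ 0.3855, p̂₂ = 357/1010 ≈ 0.3535.
Pooled p̂ = (202+357)/(524+1010) = 559/1534 = 0.3644.
SE = √(0.231614 × 0.0028985) = 0.0259.
z = (0.3855 − 0.3535)/0.0259 = 0.0320/0.0259 = 1.24.
p-value = P(Z < 1.236) ≈ 0.8918; since p > α = 0.02, fail to reject H₀.

z = 1.24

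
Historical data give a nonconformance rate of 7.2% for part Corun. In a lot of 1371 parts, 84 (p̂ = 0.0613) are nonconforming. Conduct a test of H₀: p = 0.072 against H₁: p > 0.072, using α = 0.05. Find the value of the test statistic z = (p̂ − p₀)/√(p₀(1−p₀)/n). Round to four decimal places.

p̂ = 84/1371 ≈ 0.0612691.
Standard error under H₀: √(0.072×0.928/1371) = 0.0069811.
z = (0.0612691 − 0.072)/0.0069811 = -0.0107309/0.0069811 = -1.5371.
p-value = P(Z > -1.537) ≈ 0.9379, so at α = 0.05 we fail to reject H₀.

z = -1.5371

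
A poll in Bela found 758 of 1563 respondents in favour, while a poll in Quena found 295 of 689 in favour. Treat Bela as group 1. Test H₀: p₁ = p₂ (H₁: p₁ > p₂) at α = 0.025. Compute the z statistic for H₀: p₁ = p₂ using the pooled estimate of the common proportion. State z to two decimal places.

z = 2.49

p̂₁ = 758/1563 ≈ 0.4850, p̂₂ = 295/689 ≈ 0.4282.
Pooled p̂ = (758+295)/(1563+689) = 1053/2252 = 0.4676.
SE = √(0.248949 × 0.00209117) = 0.0228.
z = (0.4850 − 0.4282)/0.0228 = 0.0568/0.0228 = 2.49.
p-value = P(Z > 2.490) ≈ 0.0064; since p < α = 0.025, reject H₀.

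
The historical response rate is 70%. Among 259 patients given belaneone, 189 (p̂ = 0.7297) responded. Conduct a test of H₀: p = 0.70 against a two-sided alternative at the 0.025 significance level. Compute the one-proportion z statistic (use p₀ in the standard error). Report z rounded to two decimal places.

p̂ = 189/259 = 0.7297.
Standard error under H₀: √(0.7×0.3/259) = 0.0285.
z = (0.7297 − 0.7)/0.0285 = 0.0297/0.0285 = 1.04.
Two-sided p-value ≈ 2·Φ(−1.044) = 0.2965, so at α = 0.025 we fail to reject H₀.

z = 1.04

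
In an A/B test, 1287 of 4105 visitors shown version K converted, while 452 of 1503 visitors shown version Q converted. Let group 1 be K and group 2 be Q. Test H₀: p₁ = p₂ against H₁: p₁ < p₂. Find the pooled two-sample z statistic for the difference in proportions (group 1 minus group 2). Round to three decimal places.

z = 0.917

p̂₁ = 1287/4105 ≈ 0.313520, p̂₂ = 452/1503 ≈ 0.300732.
Pooled p̂ = (1287+452)/(4105+1503) = 1739/5608 = 0.310093.
SE = √(0.213935 × 0.000908941) = 0.013945.
z = (0.313520 − 0.300732)/0.013945 = 0.012788/0.013945 = 0.917.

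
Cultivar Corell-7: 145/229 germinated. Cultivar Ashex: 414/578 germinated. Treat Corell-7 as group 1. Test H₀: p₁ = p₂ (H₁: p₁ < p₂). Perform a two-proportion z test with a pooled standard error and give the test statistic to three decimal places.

z = -2.306

p̂₁ = 145/229 = 0.63319, p̂₂ = 414/578 = 0.71626.
Pooled p̂ = (145+414)/(229+578) = 559/807 = 0.69269.
SE = √(p̂(1−p̂)(1/n₁+1/n₂)) = √(0.69269·0.30731·0.00609692) = √(0.00129786) = 0.03603.
z = (0.63319 − 0.71626)/0.03603 = -0.08307/0.03603 = -2.306.
p-value = P(Z < -2.306) ≈ 0.0106.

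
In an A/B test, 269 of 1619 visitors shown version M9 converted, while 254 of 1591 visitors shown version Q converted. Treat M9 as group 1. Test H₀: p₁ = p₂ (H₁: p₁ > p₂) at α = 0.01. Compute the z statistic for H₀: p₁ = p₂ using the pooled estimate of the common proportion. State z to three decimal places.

p̂₁ = 269/1619 = 0.166152, p̂₂ = 254/1591 = 0.159648.
Pooled p̂ = (269+254)/(1619+1591) = 523/3210 = 0.162928.
SE = √(0.136383 × 0.0012462) = 0.013037.
z = (0.166152 − 0.159648)/0.013037 = 0.006504/0.013037 = 0.499.
p-value = P(Z > 0.499) ≈ 0.3089; since p > α = 0.01, fail to reject H₀.

z = 0.499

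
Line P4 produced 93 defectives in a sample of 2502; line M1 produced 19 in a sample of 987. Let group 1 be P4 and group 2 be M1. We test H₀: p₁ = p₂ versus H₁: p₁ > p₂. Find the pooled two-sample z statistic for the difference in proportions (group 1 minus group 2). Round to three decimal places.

z = 2.705

p̂₁ = 93/2502 = 0.0371703, p̂₂ = 19/987 = 0.0192503.
Pooled p̂ = (93+19)/(2502+987) = 112/3489 = 0.0321009.
SE = √(p̂(1−p̂)(1/n₁+1/n₂)) = √(0.0321009·0.9678991·0.00141285) = √(4.38979e-05) = 0.0066255.
z = (0.0371703 − 0.0192503)/0.0066255 = 0.0179200/0.0066255 = 2.705.
p-value = P(Z > 2.705) ≈ 0.0034.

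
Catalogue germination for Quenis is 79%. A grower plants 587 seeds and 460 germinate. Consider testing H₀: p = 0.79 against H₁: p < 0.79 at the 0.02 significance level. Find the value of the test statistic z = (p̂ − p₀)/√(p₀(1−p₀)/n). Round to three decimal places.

p̂ = 460/587 = 0.78365.
Under H₀, SE = √(0.79·0.21/587) = √(0.000282624) = 0.01681.
z = (0.78365 − 0.79)/0.01681 = -0.00635/0.01681 = -0.378.
p-value = P(Z < -0.378) ≈ 0.3527, so at α = 0.02 we fail to reject H₀.

z = -0.378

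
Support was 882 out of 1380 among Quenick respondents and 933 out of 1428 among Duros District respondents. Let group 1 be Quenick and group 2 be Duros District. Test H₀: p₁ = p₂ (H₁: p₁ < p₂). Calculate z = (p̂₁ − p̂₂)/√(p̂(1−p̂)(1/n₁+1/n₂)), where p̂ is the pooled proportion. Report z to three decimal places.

z = -0.789

p̂₁ = 882/1380 ≈ 0.639130, p̂₂ = 933/1428 ≈ 0.653361.
Pooled p̂ = (882+933)/(1380+1428) = 1815/2808 = 0.646368.
SE = √(p̂(1−p̂)(1/n₁+1/n₂)) = √(0.646368·0.353632·0.00142492) = √(0.000325703) = 0.018047.
z = (0.639130 − 0.653361)/0.018047 = -0.014231/0.018047 = -0.789.
p-value = P(Z < -0.789) ≈ 0.2152.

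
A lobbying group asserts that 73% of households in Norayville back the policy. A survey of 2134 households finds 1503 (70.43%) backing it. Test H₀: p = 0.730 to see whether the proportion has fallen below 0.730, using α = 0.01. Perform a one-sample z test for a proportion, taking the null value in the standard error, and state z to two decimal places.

z = -2.67

p̂ = 1503/2134 = 0.70431.
Standard error under H₀: √(0.73×0.27/2134) = 0.00961.
z = (0.70431 − 0.73)/0.00961 = -0.02569/0.00961 = -2.67.
p-value = P(Z < -2.673) ≈ 0.0038. With α = 0.01, reject H₀.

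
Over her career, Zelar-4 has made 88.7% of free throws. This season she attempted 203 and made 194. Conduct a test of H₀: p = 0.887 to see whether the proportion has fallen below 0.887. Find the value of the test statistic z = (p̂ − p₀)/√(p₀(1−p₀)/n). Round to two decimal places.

z = 3.09

p̂ = 194/203 ≈ 0.9557.
Under H₀, SE = √(0.887·0.113/203) = √(0.000493749) = 0.0222.
z = (0.9557 − 0.887)/0.0222 = 0.0687/0.0222 = 3.09.
p-value = P(Z < 3.090) ≈ 0.9990.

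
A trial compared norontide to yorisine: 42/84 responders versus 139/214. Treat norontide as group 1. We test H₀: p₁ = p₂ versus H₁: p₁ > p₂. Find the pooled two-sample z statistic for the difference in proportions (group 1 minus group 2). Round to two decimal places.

z = -2.38

p̂₁ = 42/84 = 0.5000, p̂₂ = 139/214 = 0.6495.
Pooled p̂ = (42+139)/(84+214) = 181/298 = 0.6074.
SE = √(0.238469 × 0.0165777) = 0.0629.
z = (0.5000 − 0.6495)/0.0629 = -0.1495/0.0629 = -2.38.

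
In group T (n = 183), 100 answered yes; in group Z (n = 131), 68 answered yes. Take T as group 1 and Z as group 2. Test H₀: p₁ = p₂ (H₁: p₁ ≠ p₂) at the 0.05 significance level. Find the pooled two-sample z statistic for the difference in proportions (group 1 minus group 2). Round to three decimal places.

z = 0.479

p̂₁ = 100/183 ≈ 0.546448, p̂₂ = 68/131 ≈ 0.519084.
Pooled p̂ = (100+68)/(183+131) = 168/314 = 0.535032.
SE = √(p̂(1−p̂)(1/n₁+1/n₂)) = √(0.535032·0.464968·0.0130981) = √(0.00325844) = 0.057083.
z = (0.546448 − 0.519084)/0.057083 = 0.027364/0.057083 = 0.479.
p-value = 2·P(Z > 0.479) ≈ 0.6317. With α = 0.05, fail to reject H₀.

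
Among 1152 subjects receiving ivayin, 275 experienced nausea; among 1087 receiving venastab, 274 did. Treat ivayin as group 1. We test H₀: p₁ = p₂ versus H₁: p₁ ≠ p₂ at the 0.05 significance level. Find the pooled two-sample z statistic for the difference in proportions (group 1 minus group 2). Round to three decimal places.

z = -0.734

p̂₁ = 275/1152 ≈ 0.23872, p̂₂ = 274/1087 ≈ 0.25207.
Pooled p̂ = (275+274)/(1152+1087) = 549/2239 = 0.24520.
SE = √(0.185076 × 0.00178802) = 0.01819.
z = (0.23872 − 0.25207)/0.01819 = -0.01335/0.01819 = -0.734.
p-value = 2·P(Z > 0.734) ≈ 0.4629; since p > α = 0.05, fail to reject H₀.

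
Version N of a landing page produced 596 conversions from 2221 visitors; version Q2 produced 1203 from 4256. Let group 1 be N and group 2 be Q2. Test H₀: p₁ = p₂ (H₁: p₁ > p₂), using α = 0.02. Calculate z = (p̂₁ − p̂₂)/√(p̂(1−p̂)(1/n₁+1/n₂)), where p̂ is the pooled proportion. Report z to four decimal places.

z = -1.2207

p̂₁ = 596/2221 ≈ 0.268348, p̂₂ = 1203/4256 ≈ 0.282660.
Pooled p̂ = (596+1203)/(2221+4256) = 1799/6477 = 0.277752.
SE = √(0.200606 × 0.00068521) = 0.011724.
z = (0.268348 − 0.282660)/0.011724 = -0.014312/0.011724 = -1.2207.
p-value = P(Z > -1.221) ≈ 0.8889. With α = 0.02, fail to reject H₀.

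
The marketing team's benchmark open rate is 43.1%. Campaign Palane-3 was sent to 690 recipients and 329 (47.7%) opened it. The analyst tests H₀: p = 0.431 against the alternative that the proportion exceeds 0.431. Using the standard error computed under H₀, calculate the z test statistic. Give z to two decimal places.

z = 2.43

p̂ = 329/690 ≈ 0.47681.
SE = √(p₀(1−p₀)/n) = √(0.24524/690) = 0.01885.
z = (0.47681 − 0.431)/0.01885 = 0.04581/0.01885 = 2.43.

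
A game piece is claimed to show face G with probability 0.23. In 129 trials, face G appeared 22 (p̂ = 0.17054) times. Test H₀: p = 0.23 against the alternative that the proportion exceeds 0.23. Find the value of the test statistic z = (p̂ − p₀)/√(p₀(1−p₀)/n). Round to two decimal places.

p̂ = 22/129 ≈ 0.1705.
SE = √(p₀(1−p₀)/n) = √(0.1771/129) = 0.0371.
z = (0.1705 − 0.23)/0.0371 = -0.0595/0.0371 = -1.60.
p-value = P(Z > -1.605) ≈ 0.9457.

z = -1.60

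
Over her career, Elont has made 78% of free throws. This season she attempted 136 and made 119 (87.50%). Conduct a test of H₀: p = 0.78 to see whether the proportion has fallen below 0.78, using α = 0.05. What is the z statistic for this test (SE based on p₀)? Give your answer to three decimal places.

z = 2.674

p̂ = 119/136 = 0.875000.
Standard error under H₀: √(0.78×0.22/136) = 0.035521.
z = (0.875000 − 0.78)/0.035521 = 0.095000/0.035521 = 2.674.
p-value = P(Z < 2.674) ≈ 0.9963; since p > α = 0.05, fail to reject H₀.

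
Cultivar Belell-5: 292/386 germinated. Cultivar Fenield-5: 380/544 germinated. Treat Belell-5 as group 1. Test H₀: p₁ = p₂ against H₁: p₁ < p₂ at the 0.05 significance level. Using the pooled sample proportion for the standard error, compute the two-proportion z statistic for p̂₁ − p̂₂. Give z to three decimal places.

z = 1.945

p̂₁ = 292/386 ≈ 0.75648, p̂₂ = 380/544 ≈ 0.69853.
Pooled p̂ = (292+380)/(386+544) = 672/930 = 0.72258.
SE = √(0.200458 × 0.00442891) = 0.02980.
z = (0.75648 − 0.69853)/0.02980 = 0.05795/0.02980 = 1.945.
p-value = P(Z < 1.945) ≈ 0.9741, so at α = 0.05 we fail to reject H₀.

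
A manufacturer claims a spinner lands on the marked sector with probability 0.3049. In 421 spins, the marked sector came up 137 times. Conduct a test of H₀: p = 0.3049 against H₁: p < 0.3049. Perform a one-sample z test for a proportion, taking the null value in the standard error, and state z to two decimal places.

z = 0.91

p̂ = 137/421 = 0.32542.
Standard error under H₀: √(0.3049×0.6951/421) = 0.02244.
z = (0.32542 − 0.3049)/0.02244 = 0.02052/0.02244 = 0.91.
p-value = P(Z < 0.914) ≈ 0.8197.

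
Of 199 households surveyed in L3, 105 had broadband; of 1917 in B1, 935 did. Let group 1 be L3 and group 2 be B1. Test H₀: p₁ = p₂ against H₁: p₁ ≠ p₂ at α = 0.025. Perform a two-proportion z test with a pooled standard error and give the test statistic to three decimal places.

p̂₁ = 105/199 = 0.52764, p̂₂ = 935/1917 = 0.48774.
Pooled p̂ = (105+935)/(199+1917) = 1040/2116 = 0.49149.
SE = √(p̂(1−p̂)(1/n₁+1/n₂)) = √(0.49149·0.50851·0.00554677) = √(0.00138629) = 0.03723.
z = (0.52764 − 0.48774)/0.03723 = 0.03990/0.03723 = 1.072.
Two-sided p-value ≈ 2·Φ(−1.072) = 0.2839; since p > α = 0.025, fail to reject H₀.

z = 1.072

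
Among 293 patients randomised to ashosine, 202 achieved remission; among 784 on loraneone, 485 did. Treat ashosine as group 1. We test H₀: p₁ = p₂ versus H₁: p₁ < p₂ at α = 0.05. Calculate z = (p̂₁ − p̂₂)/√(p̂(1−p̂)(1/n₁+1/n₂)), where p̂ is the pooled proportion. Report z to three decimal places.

p̂₁ = 202/293 ≈ 0.68942, p̂₂ = 485/784 ≈ 0.61862.
Pooled p̂ = (202+485)/(293+784) = 687/1077 = 0.63788.
SE = √(p̂(1−p̂)(1/n₁+1/n₂)) = √(0.63788·0.36212·0.00468848) = √(0.00108298) = 0.03291.
z = (0.68942 − 0.61862)/0.03291 = 0.07080/0.03291 = 2.151.
p-value = P(Z < 2.151) ≈ 0.9843. With α = 0.05, fail to reject H₀.

z = 2.151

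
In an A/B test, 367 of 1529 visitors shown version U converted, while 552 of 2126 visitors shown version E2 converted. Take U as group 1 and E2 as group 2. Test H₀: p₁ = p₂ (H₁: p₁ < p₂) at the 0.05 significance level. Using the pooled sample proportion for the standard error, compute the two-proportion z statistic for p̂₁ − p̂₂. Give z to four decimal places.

p̂₁ = 367/1529 ≈ 0.2400262, p̂₂ = 552/2126 ≈ 0.2596425.
Pooled p̂ = (367+552)/(1529+2126) = 919/3655 = 0.2514364.
SE = √(p̂(1−p̂)(1/n₁+1/n₂)) = √(0.2514364·0.7485636·0.00112439) = √(0.000211628) = 0.0145474.
z = (0.2400262 − 0.2596425)/0.0145474 = -0.0196163/0.0145474 = -1.3484.
p-value = P(Z < -1.348) ≈ 0.0888, so at α = 0.05 we fail to reject H₀.

z = -1.3484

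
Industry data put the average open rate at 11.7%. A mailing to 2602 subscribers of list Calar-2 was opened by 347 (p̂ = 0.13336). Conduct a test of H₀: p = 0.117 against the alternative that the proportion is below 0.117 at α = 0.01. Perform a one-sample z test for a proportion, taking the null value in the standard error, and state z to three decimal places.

p̂ = 347/2602 ≈ 0.133359.
SE = √(p₀(1−p₀)/n) = √(0.10331/2602) = 0.006301.
z = (0.133359 − 0.117)/0.006301 = 0.016359/0.006301 = 2.596.
p-value = P(Z < 2.596) ≈ 0.9953. With α = 0.01, fail to reject H₀.

z = 2.596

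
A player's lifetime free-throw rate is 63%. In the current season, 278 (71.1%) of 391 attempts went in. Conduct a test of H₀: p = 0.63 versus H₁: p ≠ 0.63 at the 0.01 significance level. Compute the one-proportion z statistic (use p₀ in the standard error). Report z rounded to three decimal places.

z = 3.317

p̂ = 278/391 ≈ 0.71100.
Under H₀, SE = √(0.63·0.37/391) = √(0.000596164) = 0.02442.
z = (0.71100 − 0.63)/0.02442 = 0.08100/0.02442 = 3.317.
p-value = 2·P(Z > 3.317) ≈ 0.0009. With α = 0.01, reject H₀.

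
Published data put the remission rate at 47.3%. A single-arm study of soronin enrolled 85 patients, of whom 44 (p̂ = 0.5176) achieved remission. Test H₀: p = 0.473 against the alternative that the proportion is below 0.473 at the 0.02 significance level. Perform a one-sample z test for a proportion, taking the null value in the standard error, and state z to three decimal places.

p̂ = 44/85 = 0.517647.
SE = √(p₀(1−p₀)/n) = √(0.24927/85) = 0.054153.
z = (0.517647 − 0.473)/0.054153 = 0.044647/0.054153 = 0.824.
p-value = P(Z < 0.824) ≈ 0.7952, so at α = 0.02 we fail to reject H₀.

z = 0.824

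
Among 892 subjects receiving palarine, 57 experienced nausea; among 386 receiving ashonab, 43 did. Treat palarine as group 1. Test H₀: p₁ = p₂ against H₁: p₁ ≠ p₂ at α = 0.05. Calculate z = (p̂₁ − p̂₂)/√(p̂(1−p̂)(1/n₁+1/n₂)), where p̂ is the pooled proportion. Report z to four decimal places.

z = -2.9030

p̂₁ = 57/892 = 0.0639013, p̂₂ = 43/386 = 0.1113990.
Pooled p̂ = (57+43)/(892+386) = 100/1278 = 0.0782473.
SE = √(p̂(1−p̂)(1/n₁+1/n₂)) = √(0.0782473·0.9217527·0.00371175) = √(0.000267709) = 0.0163618.
z = (0.0639013 − 0.1113990)/0.0163618 = -0.0474977/0.0163618 = -2.9030.
Two-sided p-value ≈ 2·Φ(−2.903) = 0.0037. With α = 0.05, reject H₀.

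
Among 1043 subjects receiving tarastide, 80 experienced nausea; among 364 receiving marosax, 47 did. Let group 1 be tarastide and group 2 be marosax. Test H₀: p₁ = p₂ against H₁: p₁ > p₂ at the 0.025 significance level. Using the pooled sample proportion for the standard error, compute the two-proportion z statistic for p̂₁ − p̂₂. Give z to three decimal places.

p̂₁ = 80/1043 ≈ 0.076702, p̂₂ = 47/364 ≈ 0.129121.
Pooled p̂ = (80+47)/(1043+364) = 127/1407 = 0.090263.
SE = √(p̂(1−p̂)(1/n₁+1/n₂)) = √(0.090263·0.909737·0.00370603) = √(0.000304322) = 0.017445.
z = (0.076702 − 0.129121)/0.017445 = -0.052419/0.017445 = -3.005.
p-value = P(Z > -3.005) ≈ 0.9987, so at α = 0.025 we fail to reject H₀.

z = -3.005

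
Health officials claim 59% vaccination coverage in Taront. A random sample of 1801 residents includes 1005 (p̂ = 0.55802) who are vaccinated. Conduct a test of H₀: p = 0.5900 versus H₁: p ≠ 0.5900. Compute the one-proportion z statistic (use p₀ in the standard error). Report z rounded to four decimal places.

z = -2.7591

p̂ = 1005/1801 = 0.5580233.
Standard error under H₀: √(0.59×0.41/1801) = 0.0115894.
z = (0.5580233 − 0.59)/0.0115894 = -0.0319767/0.0115894 = -2.7591.
p-value = 2·P(Z > 2.759) ≈ 0.0058.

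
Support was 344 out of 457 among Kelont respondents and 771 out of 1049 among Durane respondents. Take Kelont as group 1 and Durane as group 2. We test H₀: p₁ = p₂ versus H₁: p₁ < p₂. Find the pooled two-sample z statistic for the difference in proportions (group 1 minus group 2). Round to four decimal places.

p̂₁ = 344/457 ≈ 0.752735, p̂₂ = 771/1049 ≈ 0.734986.
Pooled p̂ = (344+771)/(457+1049) = 1115/1506 = 0.740372.
SE = √(p̂(1−p̂)(1/n₁+1/n₂)) = √(0.740372·0.259628·0.00314147) = √(0.000603858) = 0.024574.
z = (0.752735 − 0.734986)/0.024574 = 0.017749/0.024574 = 0.7223.
p-value = P(Z < 0.722) ≈ 0.7649.

z = 0.7223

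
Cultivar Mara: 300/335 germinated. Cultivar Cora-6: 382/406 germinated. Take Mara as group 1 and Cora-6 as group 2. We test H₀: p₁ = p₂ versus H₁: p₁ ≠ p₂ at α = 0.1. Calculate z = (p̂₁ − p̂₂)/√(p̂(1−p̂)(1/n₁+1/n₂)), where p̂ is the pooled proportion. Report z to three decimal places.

p̂₁ = 300/335 = 0.895522, p̂₂ = 382/406 = 0.940887.
Pooled p̂ = (300+382)/(335+406) = 682/741 = 0.920378.
SE = √(p̂(1−p̂)(1/n₁+1/n₂)) = √(0.920378·0.079622·0.00544813) = √(0.000399252) = 0.019981.
z = (0.895522 − 0.940887)/0.019981 = -0.045365/0.019981 = -2.270.
Two-sided p-value ≈ 2·Φ(−2.270) = 0.0232; since p < α = 0.1, reject H₀.

z = -2.270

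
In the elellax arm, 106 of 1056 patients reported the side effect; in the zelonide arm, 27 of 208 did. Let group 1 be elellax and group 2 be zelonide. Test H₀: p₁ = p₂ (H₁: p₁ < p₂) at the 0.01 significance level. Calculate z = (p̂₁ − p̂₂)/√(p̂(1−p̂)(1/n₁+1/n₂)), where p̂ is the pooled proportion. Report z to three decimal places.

z = -1.264

p̂₁ = 106/1056 ≈ 0.10038, p̂₂ = 27/208 ≈ 0.12981.
Pooled p̂ = (106+27)/(1056+208) = 133/1264 = 0.10522.
SE = √(p̂(1−p̂)(1/n₁+1/n₂)) = √(0.10522·0.89478·0.00575466) = √(0.000541801) = 0.02328.
z = (0.10038 − 0.12981)/0.02328 = -0.02943/0.02328 = -1.264.
p-value = P(Z < -1.264) ≈ 0.1031. With α = 0.01, fail to reject H₀.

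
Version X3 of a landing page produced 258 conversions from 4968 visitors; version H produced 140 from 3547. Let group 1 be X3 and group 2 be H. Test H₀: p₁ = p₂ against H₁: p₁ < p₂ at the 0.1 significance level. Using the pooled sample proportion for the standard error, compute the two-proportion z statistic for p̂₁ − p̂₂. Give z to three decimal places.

z = 2.686

p̂₁ = 258/4968 = 0.051932, p̂₂ = 140/3547 = 0.039470.
Pooled p̂ = (258+140)/(4968+3547) = 398/8515 = 0.046741.
SE = √(p̂(1−p̂)(1/n₁+1/n₂)) = √(0.046741·0.953259·0.000483217) = √(2.15304e-05) = 0.004640.
z = (0.051932 − 0.039470)/0.004640 = 0.012462/0.004640 = 2.686.
p-value = P(Z < 2.686) ≈ 0.9964. With α = 0.1, fail to reject H₀.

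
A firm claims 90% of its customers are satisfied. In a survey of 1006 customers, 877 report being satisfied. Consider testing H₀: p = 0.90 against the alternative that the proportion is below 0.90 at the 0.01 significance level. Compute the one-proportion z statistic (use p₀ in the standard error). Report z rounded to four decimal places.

p̂ = 877/1006 = 0.8717694.
Standard error under H₀: √(0.9×0.1/1006) = 0.0094585.
z = (0.8717694 − 0.9)/0.0094585 = -0.0282306/0.0094585 = -2.9847.
p-value = P(Z < -2.985) ≈ 0.0014, so at α = 0.01 we reject H₀.

z = -2.9847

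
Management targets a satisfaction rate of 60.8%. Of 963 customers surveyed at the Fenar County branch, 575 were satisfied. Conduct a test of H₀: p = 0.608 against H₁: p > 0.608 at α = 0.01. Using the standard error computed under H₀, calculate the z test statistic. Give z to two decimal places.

z = -0.69

p̂ = 575/963 = 0.5971.
Under H₀, SE = √(0.608·0.392/963) = √(0.000247493) = 0.0157.
z = (0.5971 − 0.608)/0.0157 = -0.0109/0.0157 = -0.69.
p-value = P(Z > -0.693) ≈ 0.7560; since p > α = 0.01, fail to reject H₀.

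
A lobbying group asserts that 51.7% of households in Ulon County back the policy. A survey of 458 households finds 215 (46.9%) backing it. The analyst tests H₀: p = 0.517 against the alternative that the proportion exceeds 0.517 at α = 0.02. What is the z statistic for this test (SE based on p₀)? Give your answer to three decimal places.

z = -2.037

p̂ = 215/458 ≈ 0.46943.
SE = √(p₀(1−p₀)/n) = √(0.24971/458) = 0.02335.
z = (0.46943 − 0.517)/0.02335 = -0.04757/0.02335 = -2.037.
p-value = P(Z > -2.037) ≈ 0.9792, so at α = 0.02 we fail to reject H₀.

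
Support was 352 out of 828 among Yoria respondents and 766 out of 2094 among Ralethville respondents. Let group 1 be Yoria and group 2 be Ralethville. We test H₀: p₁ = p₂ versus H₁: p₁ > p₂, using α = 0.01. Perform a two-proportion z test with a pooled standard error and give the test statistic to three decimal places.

z = 2.973

p̂₁ = 352/828 ≈ 0.42512, p̂₂ = 766/2094 ≈ 0.36581.
Pooled p̂ = (352+766)/(828+2094) = 1118/2922 = 0.38261.
SE = √(p̂(1−p̂)(1/n₁+1/n₂)) = √(0.38261·0.61739·0.00168528) = √(0.000398099) = 0.01995.
z = (0.42512 − 0.36581)/0.01995 = 0.05931/0.01995 = 2.973.
p-value = P(Z > 2.973) ≈ 0.0015. With α = 0.01, reject H₀.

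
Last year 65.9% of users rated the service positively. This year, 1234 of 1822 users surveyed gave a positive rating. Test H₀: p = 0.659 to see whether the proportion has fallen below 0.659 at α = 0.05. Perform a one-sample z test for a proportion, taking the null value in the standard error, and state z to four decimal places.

z = 1.6458

p̂ = 1234/1822 = 0.677278.
SE = √(p₀(1−p₀)/n) = √(0.22472/1822) = 0.011106.
z = (0.677278 − 0.659)/0.011106 = 0.018278/0.011106 = 1.6458.
p-value = P(Z < 1.646) ≈ 0.9501, so at α = 0.05 we fail to reject H₀.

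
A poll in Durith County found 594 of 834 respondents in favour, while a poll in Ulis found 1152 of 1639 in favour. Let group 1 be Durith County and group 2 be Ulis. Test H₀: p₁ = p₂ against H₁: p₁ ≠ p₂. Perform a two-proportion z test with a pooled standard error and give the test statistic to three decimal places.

p̂₁ = 594/834 ≈ 0.71223, p̂₂ = 1152/1639 ≈ 0.70287.
Pooled p̂ = (594+1152)/(834+1639) = 1746/2473 = 0.70603.
SE = √(0.207554 × 0.00180917) = 0.01938.
z = (0.71223 − 0.70287)/0.01938 = 0.00936/0.01938 = 0.483.

z = 0.483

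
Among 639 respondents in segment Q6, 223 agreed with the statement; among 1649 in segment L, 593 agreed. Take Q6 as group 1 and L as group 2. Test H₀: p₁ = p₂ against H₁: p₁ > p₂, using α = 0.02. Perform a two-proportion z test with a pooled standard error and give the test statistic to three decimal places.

z = -0.476

p̂₁ = 223/639 = 0.34898, p̂₂ = 593/1649 = 0.35961.
Pooled p̂ = (223+593)/(639+1649) = 816/2288 = 0.35664.
SE = √(0.229449 × 0.00217137) = 0.02232.
z = (0.34898 − 0.35961)/0.02232 = -0.01063/0.02232 = -0.476.
p-value = P(Z > -0.476) ≈ 0.6830. With α = 0.02, fail to reject H₀.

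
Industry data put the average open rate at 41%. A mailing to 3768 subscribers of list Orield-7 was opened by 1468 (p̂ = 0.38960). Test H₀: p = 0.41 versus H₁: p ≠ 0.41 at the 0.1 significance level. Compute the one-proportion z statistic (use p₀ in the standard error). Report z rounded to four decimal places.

p̂ = 1468/3768 = 0.3895966.
SE = √(p₀(1−p₀)/n) = √(0.2419/3768) = 0.0080124.
z = (0.3895966 − 0.41)/0.0080124 = -0.0204034/0.0080124 = -2.5465.
p-value = 2·P(Z > 2.546) ≈ 0.0109. With α = 0.1, reject H₀.

z = -2.5465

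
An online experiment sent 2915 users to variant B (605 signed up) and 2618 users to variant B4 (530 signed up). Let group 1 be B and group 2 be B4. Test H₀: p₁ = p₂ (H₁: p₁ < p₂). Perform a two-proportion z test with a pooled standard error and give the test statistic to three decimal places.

z = 0.469

p̂₁ = 605/2915 ≈ 0.207547, p̂₂ = 530/2618 ≈ 0.202445.
Pooled p̂ = (605+530)/(2915+2618) = 1135/5533 = 0.205133.
SE = √(p̂(1−p̂)(1/n₁+1/n₂)) = √(0.205133·0.794867·0.000725024) = √(0.000118218) = 0.010873.
z = (0.207547 − 0.202445)/0.010873 = 0.005102/0.010873 = 0.469.
p-value = P(Z < 0.469) ≈ 0.6806.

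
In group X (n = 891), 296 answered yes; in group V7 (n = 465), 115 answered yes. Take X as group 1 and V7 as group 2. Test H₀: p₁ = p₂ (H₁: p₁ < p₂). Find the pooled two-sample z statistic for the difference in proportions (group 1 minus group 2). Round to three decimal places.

p̂₁ = 296/891 = 0.33221, p̂₂ = 115/465 = 0.24731.
Pooled p̂ = (296+115)/(891+465) = 411/1356 = 0.30310.
SE = √(0.211229 × 0.00327287) = 0.02629.
z = (0.33221 − 0.24731)/0.02629 = 0.08490/0.02629 = 3.229.
p-value = P(Z < 3.229) ≈ 0.9994.

z = 3.229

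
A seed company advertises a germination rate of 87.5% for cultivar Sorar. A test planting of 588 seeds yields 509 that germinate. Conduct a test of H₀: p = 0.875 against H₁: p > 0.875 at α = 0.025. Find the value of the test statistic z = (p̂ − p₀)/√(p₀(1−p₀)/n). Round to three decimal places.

z = -0.686

p̂ = 509/588 ≈ 0.865646.
SE = √(p₀(1−p₀)/n) = √(0.10938/588) = 0.013639.
z = (0.865646 − 0.875)/0.013639 = -0.009354/0.013639 = -0.686.
p-value = P(Z > -0.686) ≈ 0.7536; since p > α = 0.025, fail to reject H₀.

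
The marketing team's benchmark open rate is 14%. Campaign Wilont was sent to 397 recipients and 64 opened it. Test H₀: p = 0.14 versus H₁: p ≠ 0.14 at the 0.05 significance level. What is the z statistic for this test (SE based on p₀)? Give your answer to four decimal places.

z = 1.2179

p̂ = 64/397 ≈ 0.161209.
Under H₀, SE = √(0.14·0.86/397) = √(0.000303275) = 0.017415.
z = (0.161209 − 0.14)/0.017415 = 0.021209/0.017415 = 1.2179.
p-value = 2·P(Z > 1.218) ≈ 0.2233, so at α = 0.05 we fail to reject H₀.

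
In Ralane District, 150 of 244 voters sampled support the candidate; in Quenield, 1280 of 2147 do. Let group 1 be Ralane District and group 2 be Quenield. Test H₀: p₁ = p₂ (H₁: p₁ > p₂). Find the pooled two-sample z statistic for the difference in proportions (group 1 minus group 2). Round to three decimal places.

p̂₁ = 150/244 = 0.61475, p̂₂ = 1280/2147 = 0.59618.
Pooled p̂ = (150+1280)/(244+2147) = 1430/2391 = 0.59808.
SE = √(0.240381 × 0.00456413) = 0.03312.
z = (0.61475 − 0.59618)/0.03312 = 0.01857/0.03312 = 0.561.

z = 0.561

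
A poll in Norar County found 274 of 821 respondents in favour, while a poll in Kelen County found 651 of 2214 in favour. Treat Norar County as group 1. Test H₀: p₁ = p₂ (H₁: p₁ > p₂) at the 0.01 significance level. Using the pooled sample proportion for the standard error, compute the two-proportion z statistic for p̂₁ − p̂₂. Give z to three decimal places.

p̂₁ = 274/821 ≈ 0.33374, p̂₂ = 651/2214 ≈ 0.29404.
Pooled p̂ = (274+651)/(821+2214) = 925/3035 = 0.30478.
SE = √(p̂(1−p̂)(1/n₁+1/n₂)) = √(0.30478·0.69522·0.0016697) = √(0.000353789) = 0.01881.
z = (0.33374 − 0.29404)/0.01881 = 0.03970/0.01881 = 2.111.
p-value = P(Z > 2.111) ≈ 0.0174, so at α = 0.01 we fail to reject H₀.

z = 2.111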